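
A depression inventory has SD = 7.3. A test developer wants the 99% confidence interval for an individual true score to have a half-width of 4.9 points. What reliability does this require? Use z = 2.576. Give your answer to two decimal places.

0.93

SEM needed = half-width / z = 4.9/2.576 ≈ 1.9022
r = 1 − (SEM / SD)² = 1 − (1.9022 / 7.3)² ≈ 1 − 0.0679 ≈ 0.9321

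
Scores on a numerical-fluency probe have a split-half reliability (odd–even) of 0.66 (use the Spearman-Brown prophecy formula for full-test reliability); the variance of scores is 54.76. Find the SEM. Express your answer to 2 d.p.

σ = 54.76^(1/2) = 7.40000
Spearman-Brown: r = 2(0.66) / (1 + 0.66) = 1.32000 / 1.66000 ≈ 0.79518
SEM = 7.40000·√(1 − 0.79518) ≈ 3.34902

3.35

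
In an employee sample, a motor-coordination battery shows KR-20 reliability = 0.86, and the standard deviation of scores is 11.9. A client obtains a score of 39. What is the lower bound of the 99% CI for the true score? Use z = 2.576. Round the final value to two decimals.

27.53

SEM = 11.900 * √(1 − 0.860) = 11.900 * √0.140 ≈ 11.900 * 0.374 ≈ 4.453
2.576 * SEM ≈ 11.470
Lower bound: 39 − 11.470 = 27.530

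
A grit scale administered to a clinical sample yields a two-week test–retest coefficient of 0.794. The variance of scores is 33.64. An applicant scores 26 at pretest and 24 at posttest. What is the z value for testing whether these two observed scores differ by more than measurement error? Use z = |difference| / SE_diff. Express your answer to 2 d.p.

0.54

SD = √33.64 ≈ 5.800
SEM = 5.800·√(1 − 0.794) ≈ 2.632
SE_diff = SEM · √2 ≈ 2.632 · 1.414 ≈ 3.723
z = |26 − 24| / 3.723 = 2 / 3.723 ≈ 0.537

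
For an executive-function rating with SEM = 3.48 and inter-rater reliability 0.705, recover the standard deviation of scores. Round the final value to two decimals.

6.41

σ = SEM·(1 − r)^(−1/2) ≈ 3.48×1.84115 ≈ 6.40720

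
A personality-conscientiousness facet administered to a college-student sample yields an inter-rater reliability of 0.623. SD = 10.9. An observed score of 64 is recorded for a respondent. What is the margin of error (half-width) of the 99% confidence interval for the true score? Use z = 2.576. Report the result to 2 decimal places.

SEM = 10.9000·√(1 − 0.6230) ≈ 6.6926
2.576 · SEM ≈ 17.2402

17.24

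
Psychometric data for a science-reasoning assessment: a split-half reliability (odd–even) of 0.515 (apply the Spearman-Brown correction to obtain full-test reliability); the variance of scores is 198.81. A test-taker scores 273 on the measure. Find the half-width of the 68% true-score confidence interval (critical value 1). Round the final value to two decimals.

SD = √198.81 = 14.1000
Spearman-Brown: r = 2(0.515) / (1 + 0.515) = 1.0300 / 1.5150 ≈ 0.6799
SEM = 14.1000·√(1 − 0.6799) ≈ 7.9778
1 · SEM ≈ 7.9778

7.98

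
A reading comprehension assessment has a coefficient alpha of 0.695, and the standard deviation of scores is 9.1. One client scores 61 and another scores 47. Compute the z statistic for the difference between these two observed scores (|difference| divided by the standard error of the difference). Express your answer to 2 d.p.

The standard error of measurement is 9.1000×√(1 − 0.6950) ≈ 9.1000×0.5523 ≈ 5.0256.
SE_diff = SEM × √2 ≈ 5.0256 × 1.4142 ≈ 7.1073
z = 14 / 7.1073 ≈ 1.9698

1.97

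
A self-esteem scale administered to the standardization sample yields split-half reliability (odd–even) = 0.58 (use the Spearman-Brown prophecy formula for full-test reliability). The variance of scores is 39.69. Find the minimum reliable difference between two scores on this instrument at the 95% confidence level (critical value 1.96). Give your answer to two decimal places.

SD = √39.69 = 6.3000
r_full = 2·0.58 / (1 + 0.58) ≈ 0.7342
SEM = 6.3000·√(1 − 0.7342) ≈ 3.2482
SE_diff = SEM · √2 ≈ 3.2482 · 1.4142 ≈ 4.5936
Minimum reliable difference = 1.96 · SE_diff ≈ 1.96 · 4.5936 ≈ 9.0034

9.00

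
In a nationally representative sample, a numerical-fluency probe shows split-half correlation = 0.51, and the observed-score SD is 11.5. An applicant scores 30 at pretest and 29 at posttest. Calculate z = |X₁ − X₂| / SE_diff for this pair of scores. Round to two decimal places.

Full-length reliability (Spearman-Brown) = 2(0.51)/(1+0.51) ≃ 0.67550
SEM = 11.50000 · √(1 − 0.67550) = 11.50000 · √0.32450 ≃ 11.50000 · 0.56965 ≃ 6.55100
Standard error of the difference = 6.55100·√2 ≃ 9.26451
z = |30 − 29| / 9.26451 = 1 / 9.26451 ≃ 0.10794

0.11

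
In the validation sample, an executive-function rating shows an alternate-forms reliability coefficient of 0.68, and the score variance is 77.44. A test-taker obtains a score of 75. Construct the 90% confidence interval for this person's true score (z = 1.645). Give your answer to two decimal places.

SD = √77.44 ≈ 8.800
SEM = 8.800·√(1 − 0.680) ≈ 4.978
1.645 · SEM ≈ 8.189
CI = 75 ± 8.189 → [66.811, 83.189]

[66.81, 83.19]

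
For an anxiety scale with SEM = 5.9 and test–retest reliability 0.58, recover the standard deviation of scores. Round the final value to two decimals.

SD = 5.9 / √(1 − 0.58) ≈ 9.10390

9.10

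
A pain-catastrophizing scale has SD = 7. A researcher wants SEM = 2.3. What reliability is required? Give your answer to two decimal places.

0.89

r = 1 − (2.3000/7)² ≈ 1 − 0.1080 ≈ 0.8920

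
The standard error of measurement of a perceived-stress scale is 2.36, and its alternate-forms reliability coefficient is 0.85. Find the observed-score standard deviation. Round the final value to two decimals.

σ = SEM·(1 − r)^(−1/2) ≈ 2.36·2.5820 ≈ 6.0935

6.09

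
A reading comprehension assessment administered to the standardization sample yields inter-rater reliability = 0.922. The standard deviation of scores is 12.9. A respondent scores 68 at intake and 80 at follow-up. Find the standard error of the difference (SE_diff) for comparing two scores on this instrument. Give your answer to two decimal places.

The standard error of measurement is 12.9000*√(1 − 0.9220) ≃ 12.9000*0.2793 ≃ 3.6028.
SE_diff = SEM * √2 ≃ 3.6028 * 1.4142 ≃ 5.0951

5.10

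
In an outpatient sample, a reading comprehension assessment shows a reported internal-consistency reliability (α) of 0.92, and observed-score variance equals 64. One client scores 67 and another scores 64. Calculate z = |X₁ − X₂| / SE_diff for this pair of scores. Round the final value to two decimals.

σ = 64^(1/2) = 8.00000
SEM = 8.00000 × √(1 − 0.92000) = 8.00000 × √0.08000 ≃ 8.00000 × 0.28284 ≃ 2.26274
SE_diff = SEM × √2 ≃ 2.26274 × 1.41421 ≃ 3.20000
z = 3 / 3.20000 ≃ 0.93750

0.94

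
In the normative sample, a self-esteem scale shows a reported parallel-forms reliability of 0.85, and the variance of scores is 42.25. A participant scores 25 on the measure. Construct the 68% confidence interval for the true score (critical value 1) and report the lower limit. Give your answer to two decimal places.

22.48

SD = √42.25 = 6.5000
The standard error of measurement is 6.5000×√(1 − 0.8500) ≃ 6.5000×0.3873 ≃ 2.5174.
Half-width = 1×2.5174 ≃ 2.5174
Lower bound: 25 − 2.5174 = 22.4826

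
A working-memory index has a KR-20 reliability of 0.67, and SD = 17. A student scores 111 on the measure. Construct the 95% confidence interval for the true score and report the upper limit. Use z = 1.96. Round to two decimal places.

130.14

SEM = 17.0000 · √(1 − 0.6700) = 17.0000 · √0.3300 ≈ 17.0000 · 0.5745 ≈ 9.7658
Margin = 1.96 · 9.7658 ≈ 19.1409
Upper limit = 111 + 19.1409 ≈ 130.1409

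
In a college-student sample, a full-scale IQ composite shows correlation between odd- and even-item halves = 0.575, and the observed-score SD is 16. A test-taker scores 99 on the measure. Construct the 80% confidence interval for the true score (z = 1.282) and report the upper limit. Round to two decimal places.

r_full = 2·0.575 / (1 + 0.575) ≈ 0.73016
SEM = 16.00000×√(1 − 0.73016) ≈ 8.31140
Margin = 1.282 × 8.31140 ≈ 10.65521
Upper limit = 99 + 10.65521 ≈ 109.65521

109.66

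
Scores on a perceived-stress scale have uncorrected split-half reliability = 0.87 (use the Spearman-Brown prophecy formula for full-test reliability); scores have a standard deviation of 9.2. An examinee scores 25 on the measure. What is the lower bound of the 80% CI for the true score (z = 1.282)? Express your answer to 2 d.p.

21.89

Spearman-Brown: r = 2(0.87) / (1 + 0.87) = 1.740 / 1.870 ≃ 0.930
The standard error of measurement is 9.200×√(1 − 0.930) ≃ 9.200×0.264 ≃ 2.426.
1.282 × SEM ≃ 3.110
Lower bound: 25 − 3.110 = 21.890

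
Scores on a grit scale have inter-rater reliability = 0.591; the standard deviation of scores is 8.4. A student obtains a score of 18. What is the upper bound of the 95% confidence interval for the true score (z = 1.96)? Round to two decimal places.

28.53

SEM = 8.4000·√(1 − 0.5910) ≃ 5.3721
1.96 · SEM ≃ 10.5292
Upper bound: 18 + 10.5292 = 28.5292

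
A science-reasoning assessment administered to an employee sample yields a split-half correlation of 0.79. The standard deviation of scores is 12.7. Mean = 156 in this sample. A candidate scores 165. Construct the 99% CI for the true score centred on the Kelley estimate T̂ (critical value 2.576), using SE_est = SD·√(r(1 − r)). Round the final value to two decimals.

Full-length reliability (Spearman-Brown) = 2(0.79)/(1+0.79) ≈ 0.8827
Estimated true score = 0.8827×165 + (1 − 0.8827)×156 ≈ 163.9441
SE_est = SD × √(r(1 − r)) = 12.7000 × √0.1036 ≈ 12.7000 × 0.3218 ≈ 4.0869
99% CI: 163.9441 ± 10.5277 ≈ (153.4164, 174.4719)

[153.42, 174.47]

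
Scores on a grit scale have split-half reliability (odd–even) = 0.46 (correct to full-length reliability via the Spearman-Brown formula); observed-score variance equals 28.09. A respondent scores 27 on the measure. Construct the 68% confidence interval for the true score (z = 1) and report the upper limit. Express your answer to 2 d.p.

30.22

SD = √28.09 ≈ 5.300
Full-length reliability (Spearman-Brown) = 2(0.46)/(1+0.46) ≈ 0.630
SEM = 5.300 × √(1 − 0.630) = 5.300 × √0.370 ≈ 5.300 × 0.608 ≈ 3.223
Half-width = 1×3.223 ≈ 3.223
Upper limit = 27 + 3.223 ≈ 30.223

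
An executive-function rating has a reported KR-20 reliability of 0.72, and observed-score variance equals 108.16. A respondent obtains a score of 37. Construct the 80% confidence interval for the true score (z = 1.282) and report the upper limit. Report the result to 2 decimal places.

SD = √108.16 = 10.400
SEM = 10.400×√(1 − 0.720) ≈ 5.503
Half-width = 1.282×5.503 ≈ 7.055
Upper limit = 37 + 7.055 ≈ 44.055

44.06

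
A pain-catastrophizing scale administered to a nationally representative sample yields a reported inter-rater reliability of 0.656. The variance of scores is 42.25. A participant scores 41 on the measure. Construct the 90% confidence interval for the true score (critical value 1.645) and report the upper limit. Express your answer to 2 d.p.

47.27

SD = √42.25 ≈ 6.500
SEM = 6.500 × √(1 − 0.656) = 6.500 × √0.344 ≈ 6.500 × 0.587 ≈ 3.812
Margin = 1.645 × 3.812 ≈ 6.271
Upper bound: 41 + 6.271 = 47.271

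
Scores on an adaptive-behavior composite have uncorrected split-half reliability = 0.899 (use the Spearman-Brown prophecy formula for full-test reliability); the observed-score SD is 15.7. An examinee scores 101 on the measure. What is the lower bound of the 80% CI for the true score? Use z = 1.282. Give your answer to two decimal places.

Spearman-Brown: r = 2(0.899) / (1 + 0.899) = 1.798 / 1.899 ≃ 0.947
SEM = 15.700 · √(1 − 0.947) = 15.700 · √0.053 ≃ 15.700 · 0.231 ≃ 3.621
Margin = 1.282 · 3.621 ≃ 4.642
Lower bound: 101 − 4.642 = 96.358

96.36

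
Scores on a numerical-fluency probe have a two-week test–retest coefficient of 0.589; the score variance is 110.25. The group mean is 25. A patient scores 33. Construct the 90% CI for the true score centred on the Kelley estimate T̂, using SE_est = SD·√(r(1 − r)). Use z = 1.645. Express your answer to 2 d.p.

SD = √110.25 = 10.500
T̂ = 0.589(33) + 0.411(25) ≃ 29.712
SE_est = 10.500·√[r(1 − r)] ≃ 5.166
CI = 29.712 ± 1.645 × 5.166 → [21.214, 38.210]

[21.21, 38.21]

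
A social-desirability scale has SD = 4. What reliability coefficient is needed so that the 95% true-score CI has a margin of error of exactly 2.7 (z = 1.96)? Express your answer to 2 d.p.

SEM needed = half-width / z = 2.7/1.96 ≃ 1.37755
Required reliability = 1 − (SEM/SD)² = 1 − 0.11860 ≃ 0.88140

0.88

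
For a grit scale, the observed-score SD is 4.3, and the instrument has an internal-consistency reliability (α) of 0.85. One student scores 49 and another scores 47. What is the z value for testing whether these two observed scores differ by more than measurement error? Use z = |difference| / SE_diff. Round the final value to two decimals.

SEM = 4.3000 × √(1 − 0.8500) = 4.3000 × √0.1500 ≈ 4.3000 × 0.3873 ≈ 1.6654
SE_diff = √2 × SEM ≈ 2.3552
z = 2 / 2.3552 ≈ 0.8492

0.85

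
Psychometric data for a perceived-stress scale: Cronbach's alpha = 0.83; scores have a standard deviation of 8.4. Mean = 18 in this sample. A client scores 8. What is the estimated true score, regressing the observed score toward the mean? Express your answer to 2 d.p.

Estimated true score = 0.830×8 + (1 − 0.830)×18 ≈ 9.700

9.70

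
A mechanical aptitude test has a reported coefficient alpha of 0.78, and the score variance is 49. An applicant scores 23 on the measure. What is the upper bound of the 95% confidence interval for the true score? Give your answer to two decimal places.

29.44

SD = √49 ≈ 7.000
The standard error of measurement is 7.000*√(1 − 0.780) ≈ 7.000*0.469 ≈ 3.283.
Margin = 1.96 * 3.283 ≈ 6.435
Upper limit = 23 + 6.435 ≈ 29.435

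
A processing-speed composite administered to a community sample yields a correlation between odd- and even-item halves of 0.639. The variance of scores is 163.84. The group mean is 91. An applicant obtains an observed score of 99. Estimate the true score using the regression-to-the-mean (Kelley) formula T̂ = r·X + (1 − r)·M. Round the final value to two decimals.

97.24

r_full = 2·0.639 / (1 + 0.639) ≈ 0.780
T̂ = r·X + (1 − r)·M = 0.780·99 + 0.220·91 ≈ 77.195 + 20.043 ≈ 97.238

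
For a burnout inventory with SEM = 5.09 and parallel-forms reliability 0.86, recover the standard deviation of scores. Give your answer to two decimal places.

σ = SEM·(1 − r)^(−1/2) ≈ 5.09·2.6726 ≈ 13.6036

13.60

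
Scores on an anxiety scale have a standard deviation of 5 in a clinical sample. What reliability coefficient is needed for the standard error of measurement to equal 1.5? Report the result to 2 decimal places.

0.91

r = 1 − (1.500/5)² ≈ 1 − 0.090 ≈ 0.910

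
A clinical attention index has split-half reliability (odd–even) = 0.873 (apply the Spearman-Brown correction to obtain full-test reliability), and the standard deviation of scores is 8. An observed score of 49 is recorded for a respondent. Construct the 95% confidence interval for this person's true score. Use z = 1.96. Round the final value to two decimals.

[44.92, 53.08]

r_full = 2·0.873 / (1 + 0.873) ≈ 0.932
SEM = 8.000 × √(1 − 0.932) = 8.000 × √0.068 ≈ 8.000 × 0.260 ≈ 2.083
1.96 × SEM ≈ 4.083
95% CI: 49 ± 4.083 = [44.917, 53.083]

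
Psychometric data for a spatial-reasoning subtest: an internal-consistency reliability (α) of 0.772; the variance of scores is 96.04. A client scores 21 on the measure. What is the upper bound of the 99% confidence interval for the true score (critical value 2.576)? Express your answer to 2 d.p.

SD = √96.04 = 9.8000
SEM = 9.8000 * √(1 − 0.7720) = 9.8000 * √0.2280 ≈ 9.8000 * 0.4775 ≈ 4.6794
Half-width = 2.576*4.6794 ≈ 12.0542
Upper limit = 21 + 12.0542 ≈ 33.0542

33.05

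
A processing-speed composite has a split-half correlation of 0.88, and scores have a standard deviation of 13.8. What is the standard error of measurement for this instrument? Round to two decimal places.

r_full = 2·0.88 / (1 + 0.88) ≃ 0.9362
SEM = 13.8000·√(1 − 0.9362) ≃ 3.4865

3.49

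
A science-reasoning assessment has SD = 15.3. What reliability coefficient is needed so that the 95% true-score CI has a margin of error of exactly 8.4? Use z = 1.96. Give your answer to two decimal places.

SEM needed = half-width / z = 8.4/1.96 ≈ 4.28571
r = 1 − (4.28571/15.3)² ≈ 1 − 0.07846 ≈ 0.92154

0.92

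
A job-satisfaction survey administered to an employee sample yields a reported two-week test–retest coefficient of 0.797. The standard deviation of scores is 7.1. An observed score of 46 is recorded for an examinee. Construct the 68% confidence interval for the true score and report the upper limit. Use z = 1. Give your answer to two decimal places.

49.20

SEM = 7.10000 · √(1 − 0.79700) = 7.10000 · √0.20300 ≃ 7.10000 · 0.45056 ≃ 3.19894
Half-width = 1·3.19894 ≃ 3.19894
Upper limit = 46 + 3.19894 ≃ 49.19894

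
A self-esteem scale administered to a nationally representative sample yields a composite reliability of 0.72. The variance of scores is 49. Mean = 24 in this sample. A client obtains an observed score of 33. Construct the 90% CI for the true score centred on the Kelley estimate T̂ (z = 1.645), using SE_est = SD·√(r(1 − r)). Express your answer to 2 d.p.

SD = √49 = 7.000
Estimated true score = 0.720·33 + (1 − 0.720)·24 ≈ 30.480
SE_est = SD · √(r(1 − r)) = 7.000 · √0.202 ≈ 7.000 · 0.449 ≈ 3.143
90% CI: 30.480 ± 5.170 ≈ (25.310, 35.650)

[25.31, 35.65]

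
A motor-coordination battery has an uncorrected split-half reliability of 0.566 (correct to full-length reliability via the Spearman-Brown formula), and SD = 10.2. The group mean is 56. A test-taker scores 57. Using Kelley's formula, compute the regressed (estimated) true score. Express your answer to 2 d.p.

56.72

Spearman-Brown: r = 2(0.566) / (1 + 0.566) = 1.13200 / 1.56600 ≈ 0.72286
Estimated true score = 0.72286×57 + (1 − 0.72286)×56 ≈ 56.72286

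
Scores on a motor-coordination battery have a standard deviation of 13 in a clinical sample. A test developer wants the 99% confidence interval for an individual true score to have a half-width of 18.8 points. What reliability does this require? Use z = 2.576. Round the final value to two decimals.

0.68

Required SEM = 18.8 / 2.576 ≈ 7.2981
r = 1 − (SEM / SD)² = 1 − (7.2981 / 13)² ≈ 1 − 0.3152 ≈ 0.6848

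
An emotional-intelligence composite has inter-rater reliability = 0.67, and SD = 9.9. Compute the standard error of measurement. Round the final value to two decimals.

SEM = 9.90000 * √(1 − 0.67000) = 9.90000 * √0.33000 ≈ 9.90000 * 0.57446 ≈ 5.68712

5.69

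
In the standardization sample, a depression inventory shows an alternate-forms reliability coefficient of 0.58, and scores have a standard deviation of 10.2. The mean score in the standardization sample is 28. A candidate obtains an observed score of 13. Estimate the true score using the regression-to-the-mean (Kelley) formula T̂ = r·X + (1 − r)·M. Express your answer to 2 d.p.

19.30

T̂ = 0.580(13) + 0.420(28) ≈ 19.300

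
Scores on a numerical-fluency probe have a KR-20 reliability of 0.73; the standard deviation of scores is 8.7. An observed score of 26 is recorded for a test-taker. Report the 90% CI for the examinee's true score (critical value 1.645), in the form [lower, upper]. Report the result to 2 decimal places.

SEM = 8.7000 × √(1 − 0.7300) = 8.7000 × √0.2700 ≃ 8.7000 × 0.5196 ≃ 4.5207
1.645 × SEM ≃ 7.4365
Interval: (18.5635, 33.4365)

[18.56, 33.44]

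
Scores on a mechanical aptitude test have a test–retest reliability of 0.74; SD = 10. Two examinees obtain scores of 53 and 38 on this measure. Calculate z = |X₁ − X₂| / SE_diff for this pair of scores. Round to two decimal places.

2.08

SEM = 10.000 × √(1 − 0.740) = 10.000 × √0.260 ≈ 10.000 × 0.510 ≈ 5.099
Standard error of the difference = 5.099·√2 ≈ 7.211
z = 15 / 7.211 ≈ 2.080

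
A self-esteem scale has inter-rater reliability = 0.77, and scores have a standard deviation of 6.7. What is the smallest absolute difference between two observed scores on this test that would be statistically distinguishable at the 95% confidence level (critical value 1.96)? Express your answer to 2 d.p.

SEM = 6.7000 × √(1 − 0.7700) = 6.7000 × √0.2300 ≈ 6.7000 × 0.4796 ≈ 3.2132
SE_diff = √2 × SEM ≈ 4.5442
Smallest detectable difference = 1.96×4.5442 ≈ 8.9066

8.91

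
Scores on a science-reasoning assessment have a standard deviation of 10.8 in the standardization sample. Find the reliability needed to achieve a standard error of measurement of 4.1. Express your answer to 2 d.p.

0.86

Required reliability = 1 − (SEM/SD)² = 1 − 0.1441 ≃ 0.8559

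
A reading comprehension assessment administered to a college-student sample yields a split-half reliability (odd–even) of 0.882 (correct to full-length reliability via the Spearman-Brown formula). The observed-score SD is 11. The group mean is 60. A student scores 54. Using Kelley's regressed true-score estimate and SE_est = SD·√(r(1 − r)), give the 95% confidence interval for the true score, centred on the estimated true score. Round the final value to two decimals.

[49.15, 59.60]

r_full = 2·0.882 / (1 + 0.882) ≈ 0.937
T̂ = r·X + (1 − r)·M = 0.937·54 + 0.063·60 ≈ 50.614 + 3.762 ≈ 54.376
SE_est = 11.000·√[r(1 − r)] ≈ 2.667
CI = 54.376 ± 1.96 · 2.667 → [49.150, 59.603]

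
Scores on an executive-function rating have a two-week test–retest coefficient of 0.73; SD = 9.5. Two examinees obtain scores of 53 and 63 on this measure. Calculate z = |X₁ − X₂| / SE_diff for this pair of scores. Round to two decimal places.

SEM = 9.500 · √(1 − 0.730) = 9.500 · √0.270 ≈ 9.500 · 0.520 ≈ 4.936
Standard error of the difference = 4.936·√2 ≈ 6.981
z = |53 − 63| / 6.981 = 10 / 6.981 ≈ 1.432

1.43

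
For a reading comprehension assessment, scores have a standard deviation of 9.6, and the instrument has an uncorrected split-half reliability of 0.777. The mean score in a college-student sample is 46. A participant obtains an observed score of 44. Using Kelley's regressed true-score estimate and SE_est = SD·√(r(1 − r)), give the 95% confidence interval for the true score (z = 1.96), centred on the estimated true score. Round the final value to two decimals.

[38.02, 50.48]

r_full = 2·0.777 / (1 + 0.777) ≈ 0.8745
Estimated true score = 0.8745·44 + (1 − 0.8745)·46 ≈ 44.2510
SE_est = 9.6000·√[r(1 − r)] ≈ 3.1803
95% CI: 44.2510 ± 6.2333 ≈ (38.0177, 50.4843)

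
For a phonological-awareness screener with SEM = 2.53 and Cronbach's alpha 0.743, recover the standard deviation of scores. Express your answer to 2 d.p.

4.99

SD = SEM / √(1 − r) = 2.53 / √0.2570 ≈ 2.53 / 0.5070 ≈ 4.9906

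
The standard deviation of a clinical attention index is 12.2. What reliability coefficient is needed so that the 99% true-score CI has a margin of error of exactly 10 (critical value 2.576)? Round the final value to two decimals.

Required SEM = 10 / 2.576 ≈ 3.8820
r = 1 − (SEM / SD)² = 1 − (3.8820 / 12.2)² ≈ 1 − 0.1012 ≈ 0.8988

0.90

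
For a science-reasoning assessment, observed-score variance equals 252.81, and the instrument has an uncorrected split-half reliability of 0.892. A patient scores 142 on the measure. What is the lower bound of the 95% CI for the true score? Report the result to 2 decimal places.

SD = √252.81 = 15.900
Full-length reliability (Spearman-Brown) = 2(0.892)/(1+0.892) ≈ 0.943
The standard error of measurement is 15.900×√(1 − 0.943) ≈ 15.900×0.239 ≈ 3.799.
Half-width = 1.96×3.799 ≈ 7.446
Lower limit = 142 − 7.446 ≈ 134.554

134.55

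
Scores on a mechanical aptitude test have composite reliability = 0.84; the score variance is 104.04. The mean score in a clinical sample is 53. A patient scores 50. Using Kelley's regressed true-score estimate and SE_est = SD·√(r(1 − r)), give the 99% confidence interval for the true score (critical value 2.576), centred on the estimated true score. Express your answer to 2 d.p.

σ = 104.04^(1/2) = 10.20000
T̂ = 0.84000(50) + 0.16000(53) ≈ 50.48000
SE_est = 10.20000·√[r(1 − r)] ≈ 3.73938
CI = 50.48000 ± 2.576 · 3.73938 → [40.84735, 60.11265]

[40.85, 60.11]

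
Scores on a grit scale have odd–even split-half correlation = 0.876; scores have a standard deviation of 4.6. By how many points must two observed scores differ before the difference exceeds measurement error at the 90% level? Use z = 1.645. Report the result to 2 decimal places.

2.75

Full-length reliability (Spearman-Brown) = 2(0.876)/(1+0.876) ≈ 0.934
SEM = 4.600*√(1 − 0.934) ≈ 1.183
SE_diff = SEM * √2 ≈ 1.183 * 1.414 ≈ 1.673
Smallest detectable difference = 1.645*1.673 ≈ 2.751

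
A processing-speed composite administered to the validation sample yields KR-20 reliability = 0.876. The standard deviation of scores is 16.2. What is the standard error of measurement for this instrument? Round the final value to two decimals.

5.70

SEM = 16.20000 × √(1 − 0.87600) = 16.20000 × √0.12400 ≈ 16.20000 × 0.35214 ≈ 5.70461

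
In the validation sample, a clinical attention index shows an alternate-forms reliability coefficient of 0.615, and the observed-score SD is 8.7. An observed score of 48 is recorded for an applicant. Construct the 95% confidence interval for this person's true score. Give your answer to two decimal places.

[37.42, 58.58]

The standard error of measurement is 8.700*√(1 − 0.615) ≈ 8.700*0.620 ≈ 5.398.
Margin = 1.96 * 5.398 ≈ 10.580
CI = 48 ± 10.580 → [37.420, 58.580]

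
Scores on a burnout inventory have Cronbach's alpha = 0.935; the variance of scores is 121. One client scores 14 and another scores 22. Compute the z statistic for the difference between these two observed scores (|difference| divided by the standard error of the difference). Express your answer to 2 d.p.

σ = 121^(1/2) = 11.00000
SEM = 11.00000 * √(1 − 0.93500) = 11.00000 * √0.06500 ≈ 11.00000 * 0.25495 ≈ 2.80446
SE_diff = SEM * √2 ≈ 2.80446 * 1.41421 ≈ 3.96611
z = |14 − 22| / 3.96611 = 8 / 3.96611 ≈ 2.01709

2.02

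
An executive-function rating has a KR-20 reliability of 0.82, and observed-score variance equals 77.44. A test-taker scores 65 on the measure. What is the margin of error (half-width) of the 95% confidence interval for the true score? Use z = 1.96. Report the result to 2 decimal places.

SD = √77.44 = 8.800
SEM = 8.800·√(1 − 0.820) ≈ 3.734
Margin = 1.96 · 3.734 ≈ 7.318

7.32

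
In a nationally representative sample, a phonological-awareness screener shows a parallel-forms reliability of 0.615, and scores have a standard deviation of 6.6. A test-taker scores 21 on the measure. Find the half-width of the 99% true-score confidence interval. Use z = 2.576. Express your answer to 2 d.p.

SEM = 6.60000 · √(1 − 0.61500) = 6.60000 · √0.38500 ≈ 6.60000 · 0.62048 ≈ 4.09519
Half-width = 2.576·4.09519 ≈ 10.54922

10.55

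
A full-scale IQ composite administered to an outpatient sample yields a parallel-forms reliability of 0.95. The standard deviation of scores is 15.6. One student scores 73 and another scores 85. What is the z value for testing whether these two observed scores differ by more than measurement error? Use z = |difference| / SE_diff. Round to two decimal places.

SEM = 15.600 · √(1 − 0.950) = 15.600 · √0.050 ≈ 15.600 · 0.224 ≈ 3.488
SE_diff = √2 · SEM ≈ 4.933
z = 12 / 4.933 ≈ 2.433

2.43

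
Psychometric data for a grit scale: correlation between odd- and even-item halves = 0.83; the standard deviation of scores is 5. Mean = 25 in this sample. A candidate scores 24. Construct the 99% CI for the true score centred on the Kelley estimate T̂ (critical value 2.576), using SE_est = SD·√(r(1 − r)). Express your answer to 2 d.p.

[20.35, 27.83]

r_full = 2·0.83 / (1 + 0.83) ≈ 0.907
Estimated true score = 0.907*24 + (1 − 0.907)*25 ≈ 24.093
SE_est = 5.000·√[r(1 − r)] ≈ 1.451
CI = 24.093 ± 2.576 * 1.451 → [20.354, 27.832]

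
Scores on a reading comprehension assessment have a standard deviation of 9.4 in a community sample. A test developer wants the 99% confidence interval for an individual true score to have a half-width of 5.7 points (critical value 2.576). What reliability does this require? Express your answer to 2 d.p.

0.94

SEM needed = half-width / z = 5.7/2.576 ≈ 2.21273
r = 1 − (2.21273/9.4)² ≈ 1 − 0.05541 ≈ 0.94459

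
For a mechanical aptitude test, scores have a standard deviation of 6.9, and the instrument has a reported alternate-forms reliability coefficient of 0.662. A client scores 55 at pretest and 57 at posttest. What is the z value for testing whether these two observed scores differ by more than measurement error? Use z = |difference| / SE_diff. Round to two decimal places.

SEM = 6.9000 × √(1 − 0.6620) = 6.9000 × √0.3380 ≃ 6.9000 × 0.5814 ≃ 4.0115
SE_diff = √2 × SEM ≃ 5.6731
z = |55 − 57| / 5.6731 = 2 / 5.6731 ≃ 0.3525

0.35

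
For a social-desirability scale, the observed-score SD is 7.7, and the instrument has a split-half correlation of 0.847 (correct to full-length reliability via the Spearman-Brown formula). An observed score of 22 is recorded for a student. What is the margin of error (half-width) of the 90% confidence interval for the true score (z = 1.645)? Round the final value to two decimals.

r_full = 2·0.847 / (1 + 0.847) ≈ 0.917
SEM = 7.700 × √(1 − 0.917) = 7.700 × √0.083 ≈ 7.700 × 0.288 ≈ 2.216
1.645 × SEM ≈ 3.646

3.65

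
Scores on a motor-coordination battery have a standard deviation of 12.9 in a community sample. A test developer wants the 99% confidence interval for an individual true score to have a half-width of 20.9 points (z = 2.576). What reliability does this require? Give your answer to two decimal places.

SEM needed = half-width / z = 20.9/2.576 ≃ 8.1134
r = 1 − (SEM / SD)² = 1 − (8.1134 / 12.9)² ≃ 1 − 0.3956 ≃ 0.6044

0.60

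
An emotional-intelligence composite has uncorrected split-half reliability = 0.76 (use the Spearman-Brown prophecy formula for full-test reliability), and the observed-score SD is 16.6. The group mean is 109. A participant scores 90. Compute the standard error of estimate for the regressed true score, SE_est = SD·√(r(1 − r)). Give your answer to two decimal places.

5.70

Spearman-Brown: r = 2(0.76) / (1 + 0.76) = 1.52000 / 1.76000 ≈ 0.86364
SE_est = SD · √(r(1 − r)) = 16.60000 · √0.11777 ≈ 16.60000 · 0.34317 ≈ 5.69669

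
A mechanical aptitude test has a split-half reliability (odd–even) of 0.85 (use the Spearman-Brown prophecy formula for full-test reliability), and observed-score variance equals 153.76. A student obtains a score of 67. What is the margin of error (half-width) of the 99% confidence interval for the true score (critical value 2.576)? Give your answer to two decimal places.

σ = 153.76^(1/2) = 12.400
Spearman-Brown: r = 2(0.85) / (1 + 0.85) = 1.700 / 1.850 ≃ 0.919
SEM = 12.400 × √(1 − 0.919) = 12.400 × √0.081 ≃ 12.400 × 0.285 ≃ 3.531
Half-width = 2.576×3.531 ≃ 9.096

9.10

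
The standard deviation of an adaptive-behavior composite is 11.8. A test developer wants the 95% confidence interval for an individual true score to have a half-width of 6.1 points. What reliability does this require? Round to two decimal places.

0.93

SEM needed = half-width / z = 6.1/1.96 ≈ 3.1122
r = 1 − (SEM / SD)² = 1 − (3.1122 / 11.8)² ≈ 1 − 0.0696 ≈ 0.9304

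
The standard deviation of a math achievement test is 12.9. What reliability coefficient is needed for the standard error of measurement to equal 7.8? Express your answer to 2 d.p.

Required reliability = 1 − (SEM/SD)² = 1 − 0.366 ≈ 0.634

0.63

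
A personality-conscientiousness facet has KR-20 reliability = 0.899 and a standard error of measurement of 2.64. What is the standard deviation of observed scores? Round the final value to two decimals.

8.31

SD = SEM / √(1 − r) = 2.64 / √0.1010 ≈ 2.64 / 0.3178 ≈ 8.3070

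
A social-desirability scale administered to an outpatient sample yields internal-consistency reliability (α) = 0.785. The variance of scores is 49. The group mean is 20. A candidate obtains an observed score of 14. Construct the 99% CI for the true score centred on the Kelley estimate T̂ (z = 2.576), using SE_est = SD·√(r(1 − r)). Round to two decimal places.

[7.88, 22.70]

SD = √49 ≈ 7.0000
T̂ = 0.7850(14) + 0.2150(20) ≈ 15.2900
SE_est = SD * √(r(1 − r)) = 7.0000 * √0.1688 ≈ 7.0000 * 0.4108 ≈ 2.8758
CI = 15.2900 ± 2.576 * 2.8758 → [7.8821, 22.6979]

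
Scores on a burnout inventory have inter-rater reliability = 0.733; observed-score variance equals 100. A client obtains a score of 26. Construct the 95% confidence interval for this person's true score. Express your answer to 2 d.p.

SD = √100 ≃ 10.0000
SEM = 10.0000 * √(1 − 0.7330) = 10.0000 * √0.2670 ≃ 10.0000 * 0.5167 ≃ 5.1672
1.96 * SEM ≃ 10.1277
95% CI: 26 ± 10.1277 = [15.8723, 36.1277]

[15.87, 36.13]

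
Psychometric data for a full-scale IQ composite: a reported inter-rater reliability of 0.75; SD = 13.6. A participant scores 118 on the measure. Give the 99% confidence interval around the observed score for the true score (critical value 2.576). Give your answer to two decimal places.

The standard error of measurement is 13.600·√(1 − 0.750) ≈ 13.600·0.500 ≈ 6.800.
Margin = 2.576 · 6.800 ≈ 17.517
99% CI: 118 ± 17.517 = [100.483, 135.517]

[100.48, 135.52]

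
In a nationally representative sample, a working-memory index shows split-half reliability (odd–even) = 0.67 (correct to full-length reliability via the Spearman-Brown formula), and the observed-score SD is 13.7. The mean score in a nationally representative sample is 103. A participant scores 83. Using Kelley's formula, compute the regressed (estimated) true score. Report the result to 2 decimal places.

Full-length reliability (Spearman-Brown) = 2(0.67)/(1+0.67) ≃ 0.802
T̂ = 0.802(83) + 0.198(103) ≃ 86.952

86.95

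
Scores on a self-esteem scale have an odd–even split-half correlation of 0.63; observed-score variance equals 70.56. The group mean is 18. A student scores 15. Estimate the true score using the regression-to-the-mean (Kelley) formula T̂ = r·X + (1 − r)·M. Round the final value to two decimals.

15.68

Full-length reliability (Spearman-Brown) = 2(0.63)/(1+0.63) ≈ 0.773
T̂ = r·X + (1 − r)·M = 0.773*15 + 0.227*18 = 11.595 + 4.086 ≈ 15.681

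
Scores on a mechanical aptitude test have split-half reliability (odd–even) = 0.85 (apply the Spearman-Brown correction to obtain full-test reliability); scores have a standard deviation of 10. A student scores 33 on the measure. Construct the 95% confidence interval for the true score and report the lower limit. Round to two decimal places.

27.42

Full-length reliability (Spearman-Brown) = 2(0.85)/(1+0.85) ≈ 0.9189
SEM = 10.0000 × √(1 − 0.9189) = 10.0000 × √0.0811 ≈ 10.0000 × 0.2847 ≈ 2.8475
Margin = 1.96 × 2.8475 ≈ 5.5810
Lower limit = 33 − 5.5810 ≈ 27.4190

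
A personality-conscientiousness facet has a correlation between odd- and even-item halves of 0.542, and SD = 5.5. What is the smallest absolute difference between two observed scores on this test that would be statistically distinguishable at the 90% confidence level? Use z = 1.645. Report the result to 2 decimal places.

Spearman-Brown: r = 2(0.542) / (1 + 0.542) = 1.084 / 1.542 ≃ 0.703
SEM = 5.500·√(1 − 0.703) ≃ 2.997
Standard error of the difference = 2.997·√2 ≃ 4.239
Minimum reliable difference = 1.645 · SE_diff ≃ 1.645 · 4.239 ≃ 6.973

6.97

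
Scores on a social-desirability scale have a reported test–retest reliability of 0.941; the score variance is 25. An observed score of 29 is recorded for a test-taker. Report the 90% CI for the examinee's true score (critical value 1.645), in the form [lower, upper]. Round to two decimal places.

σ = 25^(1/2) = 5.000
SEM = 5.000·√(1 − 0.941) ≃ 1.214
Margin = 1.645 · 1.214 ≃ 1.998
CI = 29 ± 1.998 → [27.002, 30.998]

[27.00, 31.00]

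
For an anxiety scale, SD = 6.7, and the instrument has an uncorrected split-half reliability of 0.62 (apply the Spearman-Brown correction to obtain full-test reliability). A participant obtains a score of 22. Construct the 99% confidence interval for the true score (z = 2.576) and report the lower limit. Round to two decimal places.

13.64

r_full = 2·0.62 / (1 + 0.62) ≈ 0.7654
SEM = 6.7000 * √(1 − 0.7654) = 6.7000 * √0.2346 ≈ 6.7000 * 0.4843 ≈ 3.2450
Half-width = 2.576*3.2450 ≈ 8.3590
Lower bound: 22 − 8.3590 = 13.6410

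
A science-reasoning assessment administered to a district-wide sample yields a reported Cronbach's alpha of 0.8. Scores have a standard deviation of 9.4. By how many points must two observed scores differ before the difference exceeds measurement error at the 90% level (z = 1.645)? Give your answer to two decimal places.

SEM = 9.400*√(1 − 0.800) ≈ 4.204
SE_diff = SEM * √2 ≈ 4.204 * 1.414 ≈ 5.945
Minimum reliable difference = 1.645 * SE_diff ≈ 1.645 * 5.945 ≈ 9.780

9.78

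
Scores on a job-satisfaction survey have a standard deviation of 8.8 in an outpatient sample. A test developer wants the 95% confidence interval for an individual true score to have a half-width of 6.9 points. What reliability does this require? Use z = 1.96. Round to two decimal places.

Required SEM = 6.9 / 1.96 ≃ 3.5204
Required reliability = 1 − (SEM/SD)² = 1 − 0.1600 ≃ 0.8400

0.84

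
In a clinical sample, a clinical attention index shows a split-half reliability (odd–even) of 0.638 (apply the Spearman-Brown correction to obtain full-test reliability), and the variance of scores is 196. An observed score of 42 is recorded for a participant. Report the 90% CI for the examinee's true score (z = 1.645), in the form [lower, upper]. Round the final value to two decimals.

[31.17, 52.83]

SD = √196 ≃ 14.000
Spearman-Brown: r = 2(0.638) / (1 + 0.638) = 1.276 / 1.638 ≃ 0.779
SEM = 14.000 · √(1 − 0.779) = 14.000 · √0.221 ≃ 14.000 · 0.470 ≃ 6.582
Half-width = 1.645·6.582 ≃ 10.827
90% CI: 42 ± 10.827 = [31.173, 52.827]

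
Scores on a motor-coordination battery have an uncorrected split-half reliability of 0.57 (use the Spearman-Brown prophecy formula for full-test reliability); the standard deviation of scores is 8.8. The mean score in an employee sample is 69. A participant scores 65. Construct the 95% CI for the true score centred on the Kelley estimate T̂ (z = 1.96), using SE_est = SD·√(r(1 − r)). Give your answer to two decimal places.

Full-length reliability (Spearman-Brown) = 2(0.57)/(1+0.57) ≈ 0.726
Estimated true score = 0.726*65 + (1 − 0.726)*69 ≈ 66.096
SE_est = SD * √(r(1 − r)) = 8.800 * √0.199 ≈ 8.800 * 0.446 ≈ 3.924
CI = 66.096 ± 1.96 * 3.924 → [58.404, 73.787]

[58.40, 73.79]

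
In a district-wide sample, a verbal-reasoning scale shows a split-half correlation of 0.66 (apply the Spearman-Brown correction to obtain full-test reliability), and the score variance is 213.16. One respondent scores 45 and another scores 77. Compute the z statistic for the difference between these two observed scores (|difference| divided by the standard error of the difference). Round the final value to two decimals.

3.42

σ = 213.16^(1/2) = 14.600
r_full = 2·0.66 / (1 + 0.66) ≈ 0.795
The standard error of measurement is 14.600·√(1 − 0.795) ≈ 14.600·0.453 ≈ 6.608.
SE_diff = √2 · SEM ≈ 9.344
z = 32 / 9.344 ≈ 3.424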